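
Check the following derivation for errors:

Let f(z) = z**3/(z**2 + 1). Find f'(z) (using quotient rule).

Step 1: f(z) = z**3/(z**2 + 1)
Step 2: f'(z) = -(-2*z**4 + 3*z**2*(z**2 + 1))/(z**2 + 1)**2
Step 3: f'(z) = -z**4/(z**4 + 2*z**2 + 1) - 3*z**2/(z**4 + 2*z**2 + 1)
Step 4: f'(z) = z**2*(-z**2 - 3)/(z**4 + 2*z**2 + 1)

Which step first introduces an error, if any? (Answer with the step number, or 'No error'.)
Step 2

Step 2 is incorrect due to a sign flip.
The step shows: -(-2*z**4 + 3*z**2*(z**2 + 1))/(z**2 + 1)**2
The correct value should be: (-2*z**4 + 3*z**2*(z**2 + 1))/(z**2 + 1)**2

Explanation: The sign of the whole expression was flipped: the term (-2*z**4 + 3*z**2*(z**2 + 1))/(z**2 + 1)**2 was incorrectly written as -(-2*z**4 + 3*z**2*(z**2 + 1))/(z**2 + 1)**2
The later steps are derived from this incorrect expression, so the error originates in Step 2.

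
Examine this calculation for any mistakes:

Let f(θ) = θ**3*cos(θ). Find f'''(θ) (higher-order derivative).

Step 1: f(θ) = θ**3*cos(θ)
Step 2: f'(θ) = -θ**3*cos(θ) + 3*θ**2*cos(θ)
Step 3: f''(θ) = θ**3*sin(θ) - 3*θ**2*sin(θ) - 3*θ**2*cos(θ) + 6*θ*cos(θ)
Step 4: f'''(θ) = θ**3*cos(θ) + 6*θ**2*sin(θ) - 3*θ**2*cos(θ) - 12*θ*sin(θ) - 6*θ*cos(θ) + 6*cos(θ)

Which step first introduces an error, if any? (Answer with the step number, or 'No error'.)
Step 2

Step 2 is incorrect due to a wrong trig function.
The step shows: -θ**3*cos(θ) + 3*θ**2*cos(θ)
The correct value should be: -θ**3*sin(θ) + 3*θ**2*cos(θ)

Explanation: sin(θ) was incorrectly written as cos(θ): the term -θ**3*sin(θ) was incorrectly written as -θ**3*cos(θ)
The later steps are derived from this incorrect expression, so the error originates in Step 2.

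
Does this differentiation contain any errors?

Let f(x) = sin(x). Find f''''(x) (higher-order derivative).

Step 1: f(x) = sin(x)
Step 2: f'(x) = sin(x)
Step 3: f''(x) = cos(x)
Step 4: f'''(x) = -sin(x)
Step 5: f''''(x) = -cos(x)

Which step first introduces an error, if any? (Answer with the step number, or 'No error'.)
Step 2

Step 2 is incorrect due to a wrong trig function.
The step shows: sin(x)
The correct value should be: cos(x)

Explanation: cos(x) was incorrectly written as sin(x): the term cos(x) was incorrectly written as sin(x)
The later steps are derived from this incorrect expression, so the error originates in Step 2.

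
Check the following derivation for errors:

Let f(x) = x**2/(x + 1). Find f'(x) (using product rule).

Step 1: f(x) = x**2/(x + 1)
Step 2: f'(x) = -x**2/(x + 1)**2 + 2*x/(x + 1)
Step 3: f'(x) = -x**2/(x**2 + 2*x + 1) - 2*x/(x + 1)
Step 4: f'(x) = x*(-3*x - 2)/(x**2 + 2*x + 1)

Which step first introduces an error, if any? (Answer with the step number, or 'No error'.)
Step 3

Step 3 is incorrect due to a sign flip.
The step shows: -x**2/(x**2 + 2*x + 1) - 2*x/(x + 1)
The correct value should be: -x**2/(x**2 + 2*x + 1) + 2*x/(x + 1)

Explanation: The sign of one term was flipped: the term 2*x/(x + 1) was incorrectly written as -2*x/(x + 1)
The later steps are derived from this incorrect expression, so the error originates in Step 3.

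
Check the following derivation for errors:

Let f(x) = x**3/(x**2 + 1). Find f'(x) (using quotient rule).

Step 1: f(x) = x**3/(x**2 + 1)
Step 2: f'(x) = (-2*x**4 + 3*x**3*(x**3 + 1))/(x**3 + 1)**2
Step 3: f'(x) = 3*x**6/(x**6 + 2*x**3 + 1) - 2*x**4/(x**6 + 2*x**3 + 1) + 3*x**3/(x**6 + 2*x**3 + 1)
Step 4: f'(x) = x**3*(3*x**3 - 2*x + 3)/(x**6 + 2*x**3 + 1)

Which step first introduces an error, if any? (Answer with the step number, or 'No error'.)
Step 2

Step 2 is incorrect due to a wrong exponent.
The step shows: (-2*x**4 + 3*x**3*(x**3 + 1))/(x**3 + 1)**2
The correct value should be: (-2*x**4 + 3*x**2*(x**2 + 1))/(x**2 + 1)**2

Explanation: The exponent 2 on x was incorrectly written as 3: the term (-2*x**4 + 3*x**2*(x**2 + 1))/(x**2 + 1)**2 was incorrectly written as (-2*x**4 + 3*x**3*(x**3 + 1))/(x**3 + 1)**2
The later steps are derived from this incorrect expression, so the error originates in Step 2.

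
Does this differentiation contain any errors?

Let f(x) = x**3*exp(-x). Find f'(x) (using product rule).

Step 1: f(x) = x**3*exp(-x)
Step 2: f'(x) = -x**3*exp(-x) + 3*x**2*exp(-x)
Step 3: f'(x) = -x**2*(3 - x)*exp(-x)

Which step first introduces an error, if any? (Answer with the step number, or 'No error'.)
Step 3

Step 3 is incorrect due to a sign flip.
The step shows: -x**2*(3 - x)*exp(-x)
The correct value should be: x**2*(3 - x)*exp(-x)

Explanation: The sign of the whole expression was flipped: the term x**2*(3 - x)*exp(-x) was incorrectly written as -x**2*(3 - x)*exp(-x)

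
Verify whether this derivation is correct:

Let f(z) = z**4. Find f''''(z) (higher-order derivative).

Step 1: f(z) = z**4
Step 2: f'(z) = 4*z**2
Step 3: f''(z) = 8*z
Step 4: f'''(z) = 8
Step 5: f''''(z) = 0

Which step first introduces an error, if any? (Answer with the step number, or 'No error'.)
Step 2

Step 2 is incorrect due to a wrong exponent.
The step shows: 4*z**2
The correct value should be: 4*z**3

Explanation: The exponent 3 on z was incorrectly written as 2: the term 4*z**3 was incorrectly written as 4*z**2
The later steps are derived from this incorrect expression, so the error originates in Step 2.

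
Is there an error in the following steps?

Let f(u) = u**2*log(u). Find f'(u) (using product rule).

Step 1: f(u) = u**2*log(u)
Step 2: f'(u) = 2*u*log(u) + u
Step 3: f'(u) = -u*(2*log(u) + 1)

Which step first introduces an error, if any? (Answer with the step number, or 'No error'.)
Step 3

Step 3 is incorrect due to a sign flip.
The step shows: -u*(2*log(u) + 1)
The correct value should be: u*(2*log(u) + 1)

Explanation: The sign of the whole expression was flipped: the term u*(2*log(u) + 1) was incorrectly written as -u*(2*log(u) + 1)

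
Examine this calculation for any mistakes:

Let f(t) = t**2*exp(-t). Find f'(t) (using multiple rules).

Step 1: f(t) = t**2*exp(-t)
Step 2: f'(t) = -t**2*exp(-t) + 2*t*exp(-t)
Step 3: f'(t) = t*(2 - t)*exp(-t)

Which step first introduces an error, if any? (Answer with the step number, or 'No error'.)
No error

All steps in this derivation are correct.
The final answer f'(t) = t*(2 - t)*exp(-t) is valid.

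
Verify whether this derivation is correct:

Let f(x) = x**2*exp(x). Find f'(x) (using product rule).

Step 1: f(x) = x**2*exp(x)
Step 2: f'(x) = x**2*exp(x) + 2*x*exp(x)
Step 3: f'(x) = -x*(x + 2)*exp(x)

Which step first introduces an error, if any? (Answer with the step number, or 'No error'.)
Step 3

Step 3 is incorrect due to a sign flip.
The step shows: -x*(x + 2)*exp(x)
The correct value should be: x*(x + 2)*exp(x)

Explanation: The sign of the whole expression was flipped: the term x*(x + 2)*exp(x) was incorrectly written as -x*(x + 2)*exp(x)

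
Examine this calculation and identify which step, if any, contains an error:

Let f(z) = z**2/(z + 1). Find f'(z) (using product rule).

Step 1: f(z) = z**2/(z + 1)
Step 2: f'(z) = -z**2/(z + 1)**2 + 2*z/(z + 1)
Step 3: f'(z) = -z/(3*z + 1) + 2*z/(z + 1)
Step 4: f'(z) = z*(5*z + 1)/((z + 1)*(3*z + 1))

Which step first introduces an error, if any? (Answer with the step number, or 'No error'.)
Step 3

Step 3 is incorrect due to a wrong exponent.
The step shows: -z/(3*z + 1) + 2*z/(z + 1)
The correct value should be: -z**2/(z**2 + 2*z + 1) + 2*z/(z + 1)

Explanation: The exponent 2 on z was incorrectly written as 1: the term -z**2/(z**2 + 2*z + 1) was incorrectly written as -z/(3*z + 1)
The later steps are derived from this incorrect expression, so the error originates in Step 3.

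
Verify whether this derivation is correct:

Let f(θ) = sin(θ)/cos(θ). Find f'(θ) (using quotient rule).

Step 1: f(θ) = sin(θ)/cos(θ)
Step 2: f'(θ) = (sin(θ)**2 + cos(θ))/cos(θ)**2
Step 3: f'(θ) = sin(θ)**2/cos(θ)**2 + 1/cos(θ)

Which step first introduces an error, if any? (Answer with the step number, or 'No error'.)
Step 2

Step 2 is incorrect due to a wrong exponent.
The step shows: (sin(θ)**2 + cos(θ))/cos(θ)**2
The correct value should be: (sin(θ)**2 + cos(θ)**2)/cos(θ)**2

Explanation: The exponent 2 on cos(θ) was incorrectly written as 1: the term (sin(θ)**2 + cos(θ)**2)/cos(θ)**2 was incorrectly written as (sin(θ)**2 + cos(θ))/cos(θ)**2
The later steps are derived from this incorrect expression, so the error originates in Step 2.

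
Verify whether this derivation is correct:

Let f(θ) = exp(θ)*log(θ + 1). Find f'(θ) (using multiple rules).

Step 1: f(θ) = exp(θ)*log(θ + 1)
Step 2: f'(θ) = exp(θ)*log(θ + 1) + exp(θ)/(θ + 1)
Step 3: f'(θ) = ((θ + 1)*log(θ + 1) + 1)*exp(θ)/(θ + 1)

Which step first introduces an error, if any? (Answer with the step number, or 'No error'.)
No error

All steps in this derivation are correct.
The final answer f'(θ) = ((θ + 1)*log(θ + 1) + 1)*exp(θ)/(θ + 1) is valid.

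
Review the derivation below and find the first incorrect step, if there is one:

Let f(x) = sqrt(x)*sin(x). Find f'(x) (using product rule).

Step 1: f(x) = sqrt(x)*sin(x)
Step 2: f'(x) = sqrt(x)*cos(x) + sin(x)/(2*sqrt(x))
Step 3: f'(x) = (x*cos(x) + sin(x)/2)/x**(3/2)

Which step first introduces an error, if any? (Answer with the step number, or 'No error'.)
Step 3

Step 3 is incorrect due to a wrong exponent.
The step shows: (x*cos(x) + sin(x)/2)/x**(3/2)
The correct value should be: (x*cos(x) + sin(x)/2)/sqrt(x)

Explanation: The exponent -1/2 on x was incorrectly written as -3/2: the term (x*cos(x) + sin(x)/2)/sqrt(x) was incorrectly written as (x*cos(x) + sin(x)/2)/x**(3/2)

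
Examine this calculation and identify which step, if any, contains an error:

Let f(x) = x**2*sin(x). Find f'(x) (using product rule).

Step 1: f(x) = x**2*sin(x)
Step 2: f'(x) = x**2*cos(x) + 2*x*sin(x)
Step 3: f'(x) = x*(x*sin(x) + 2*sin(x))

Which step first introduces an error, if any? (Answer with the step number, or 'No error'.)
Step 3

Step 3 is incorrect due to a wrong trig function.
The step shows: x*(x*sin(x) + 2*sin(x))
The correct value should be: x*(x*cos(x) + 2*sin(x))

Explanation: cos(x) was incorrectly written as sin(x): the term x*(x*cos(x) + 2*sin(x)) was incorrectly written as x*(x*sin(x) + 2*sin(x))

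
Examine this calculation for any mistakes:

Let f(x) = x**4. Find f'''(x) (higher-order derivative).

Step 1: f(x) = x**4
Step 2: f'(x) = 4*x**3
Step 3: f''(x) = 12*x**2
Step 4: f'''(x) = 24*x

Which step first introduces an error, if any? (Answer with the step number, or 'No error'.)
No error

All steps in this derivation are correct.
The final answer f'''(x) = 24*x is valid.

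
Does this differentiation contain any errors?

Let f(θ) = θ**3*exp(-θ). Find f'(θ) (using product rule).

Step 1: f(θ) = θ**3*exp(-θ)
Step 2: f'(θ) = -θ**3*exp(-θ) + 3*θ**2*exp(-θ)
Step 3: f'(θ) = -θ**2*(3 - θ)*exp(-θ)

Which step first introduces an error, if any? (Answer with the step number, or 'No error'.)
Step 3

Step 3 is incorrect due to a sign flip.
The step shows: -θ**2*(3 - θ)*exp(-θ)
The correct value should be: θ**2*(3 - θ)*exp(-θ)

Explanation: The sign of the whole expression was flipped: the term θ**2*(3 - θ)*exp(-θ) was incorrectly written as -θ**2*(3 - θ)*exp(-θ)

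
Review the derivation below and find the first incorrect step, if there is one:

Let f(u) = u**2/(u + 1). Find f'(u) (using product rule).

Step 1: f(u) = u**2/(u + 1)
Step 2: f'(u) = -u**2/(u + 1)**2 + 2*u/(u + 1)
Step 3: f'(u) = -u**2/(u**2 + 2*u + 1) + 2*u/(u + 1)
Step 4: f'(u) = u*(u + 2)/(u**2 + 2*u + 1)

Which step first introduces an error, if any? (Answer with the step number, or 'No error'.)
No error

All steps in this derivation are correct.
The final answer f'(u) = u*(u + 2)/(u**2 + 2*u + 1) is valid.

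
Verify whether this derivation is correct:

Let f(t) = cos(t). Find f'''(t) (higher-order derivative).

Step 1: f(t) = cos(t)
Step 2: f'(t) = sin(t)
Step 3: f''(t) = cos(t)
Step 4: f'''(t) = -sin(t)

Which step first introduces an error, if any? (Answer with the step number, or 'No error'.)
Step 2

Step 2 is incorrect due to a sign flip.
The step shows: sin(t)
The correct value should be: -sin(t)

Explanation: The sign of the whole expression was flipped: the term -sin(t) was incorrectly written as sin(t)
The later steps are derived from this incorrect expression, so the error originates in Step 2.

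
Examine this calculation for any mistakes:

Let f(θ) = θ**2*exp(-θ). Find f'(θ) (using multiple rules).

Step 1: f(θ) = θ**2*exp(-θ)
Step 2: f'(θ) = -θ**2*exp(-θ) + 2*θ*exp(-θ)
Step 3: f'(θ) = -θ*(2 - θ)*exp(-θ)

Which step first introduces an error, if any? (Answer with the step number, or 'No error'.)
Step 3

Step 3 is incorrect due to a sign flip.
The step shows: -θ*(2 - θ)*exp(-θ)
The correct value should be: θ*(2 - θ)*exp(-θ)

Explanation: The sign of the whole expression was flipped: the term θ*(2 - θ)*exp(-θ) was incorrectly written as -θ*(2 - θ)*exp(-θ)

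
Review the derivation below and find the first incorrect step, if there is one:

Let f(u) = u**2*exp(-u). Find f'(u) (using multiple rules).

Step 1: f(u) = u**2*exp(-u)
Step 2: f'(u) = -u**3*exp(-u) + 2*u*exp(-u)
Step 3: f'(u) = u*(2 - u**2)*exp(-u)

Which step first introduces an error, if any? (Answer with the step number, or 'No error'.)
Step 2

Step 2 is incorrect due to a wrong exponent.
The step shows: -u**3*exp(-u) + 2*u*exp(-u)
The correct value should be: -u**2*exp(-u) + 2*u*exp(-u)

Explanation: The exponent 2 on u was incorrectly written as 3: the term -u**2*exp(-u) was incorrectly written as -u**3*exp(-u)
The later steps are derived from this incorrect expression, so the error originates in Step 2.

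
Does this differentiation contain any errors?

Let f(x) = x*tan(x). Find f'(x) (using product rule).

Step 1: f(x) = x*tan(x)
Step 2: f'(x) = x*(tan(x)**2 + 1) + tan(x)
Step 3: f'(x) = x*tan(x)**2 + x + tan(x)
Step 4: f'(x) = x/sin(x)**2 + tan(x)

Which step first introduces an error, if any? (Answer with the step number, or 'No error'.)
Step 4

Step 4 is incorrect due to a wrong trig function.
The step shows: x/sin(x)**2 + tan(x)
The correct value should be: x/cos(x)**2 + tan(x)

Explanation: cos(x) was incorrectly written as sin(x): the term x/cos(x)**2 was incorrectly written as x/sin(x)**2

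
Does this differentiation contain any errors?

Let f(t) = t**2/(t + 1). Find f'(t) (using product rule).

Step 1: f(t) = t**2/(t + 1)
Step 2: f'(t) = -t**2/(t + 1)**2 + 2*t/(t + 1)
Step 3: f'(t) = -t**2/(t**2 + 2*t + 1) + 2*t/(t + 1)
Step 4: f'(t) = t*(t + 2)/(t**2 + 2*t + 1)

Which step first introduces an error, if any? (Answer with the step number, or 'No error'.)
No error

All steps in this derivation are correct.
The final answer f'(t) = t*(t + 2)/(t**2 + 2*t + 1) is valid.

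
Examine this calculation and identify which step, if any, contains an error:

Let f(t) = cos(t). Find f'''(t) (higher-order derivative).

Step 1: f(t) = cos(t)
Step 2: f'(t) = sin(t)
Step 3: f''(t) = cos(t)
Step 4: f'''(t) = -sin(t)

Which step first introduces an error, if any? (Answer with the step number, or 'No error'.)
Step 2

Step 2 is incorrect due to a sign flip.
The step shows: sin(t)
The correct value should be: -sin(t)

Explanation: The sign of the whole expression was flipped: the term -sin(t) was incorrectly written as sin(t)
The later steps are derived from this incorrect expression, so the error originates in Step 2.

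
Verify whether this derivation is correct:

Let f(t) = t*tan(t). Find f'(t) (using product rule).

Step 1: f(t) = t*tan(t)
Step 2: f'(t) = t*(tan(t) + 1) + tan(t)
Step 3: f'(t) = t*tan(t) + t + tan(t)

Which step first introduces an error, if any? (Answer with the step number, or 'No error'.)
Step 2

Step 2 is incorrect due to a wrong exponent.
The step shows: t*(tan(t) + 1) + tan(t)
The correct value should be: t*(tan(t)**2 + 1) + tan(t)

Explanation: The exponent 2 on tan(t) was incorrectly written as 1: the term t*(tan(t)**2 + 1) was incorrectly written as t*(tan(t) + 1)
The later steps are derived from this incorrect expression, so the error originates in Step 2.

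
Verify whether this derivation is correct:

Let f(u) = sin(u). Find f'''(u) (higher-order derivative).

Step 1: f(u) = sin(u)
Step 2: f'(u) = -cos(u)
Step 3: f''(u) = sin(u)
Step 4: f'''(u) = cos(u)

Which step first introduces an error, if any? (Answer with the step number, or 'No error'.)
Step 2

Step 2 is incorrect due to a sign flip.
The step shows: -cos(u)
The correct value should be: cos(u)

Explanation: The sign of the whole expression was flipped: the term cos(u) was incorrectly written as -cos(u)
The later steps are derived from this incorrect expression, so the error originates in Step 2.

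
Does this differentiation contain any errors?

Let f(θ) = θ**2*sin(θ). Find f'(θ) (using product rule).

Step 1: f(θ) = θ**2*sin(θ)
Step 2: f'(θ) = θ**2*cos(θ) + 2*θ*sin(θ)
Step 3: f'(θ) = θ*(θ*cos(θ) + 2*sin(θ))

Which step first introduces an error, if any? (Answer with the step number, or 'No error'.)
No error

All steps in this derivation are correct.
The final answer f'(θ) = θ*(θ*cos(θ) + 2*sin(θ)) is valid.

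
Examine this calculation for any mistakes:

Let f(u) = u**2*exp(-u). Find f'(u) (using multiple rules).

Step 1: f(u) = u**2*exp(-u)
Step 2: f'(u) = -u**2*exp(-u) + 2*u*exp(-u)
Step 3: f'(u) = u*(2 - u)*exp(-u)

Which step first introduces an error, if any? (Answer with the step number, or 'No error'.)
No error

All steps in this derivation are correct.
The final answer f'(u) = u*(2 - u)*exp(-u) is valid.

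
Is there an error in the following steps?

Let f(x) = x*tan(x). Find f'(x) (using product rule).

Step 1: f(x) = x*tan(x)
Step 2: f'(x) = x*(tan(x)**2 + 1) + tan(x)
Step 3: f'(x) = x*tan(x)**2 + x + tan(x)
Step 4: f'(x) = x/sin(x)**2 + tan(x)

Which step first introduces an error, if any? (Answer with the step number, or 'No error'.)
Step 4

Step 4 is incorrect due to a wrong trig function.
The step shows: x/sin(x)**2 + tan(x)
The correct value should be: x/cos(x)**2 + tan(x)

Explanation: cos(x) was incorrectly written as sin(x): the term x/cos(x)**2 was incorrectly written as x/sin(x)**2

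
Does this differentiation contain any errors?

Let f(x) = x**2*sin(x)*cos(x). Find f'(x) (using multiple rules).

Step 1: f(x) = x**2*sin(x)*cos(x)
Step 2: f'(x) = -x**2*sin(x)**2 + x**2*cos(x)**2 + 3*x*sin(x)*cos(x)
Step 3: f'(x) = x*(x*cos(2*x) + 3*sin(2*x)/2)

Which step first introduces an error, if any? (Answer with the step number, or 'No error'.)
Step 2

Step 2 is incorrect due to a wrong coefficient.
The step shows: -x**2*sin(x)**2 + x**2*cos(x)**2 + 3*x*sin(x)*cos(x)
The correct value should be: -x**2*sin(x)**2 + x**2*cos(x)**2 + 2*x*sin(x)*cos(x)

Explanation: The coefficient 2 was incorrectly written as 3: the term 2*x*sin(x)*cos(x) was incorrectly written as 3*x*sin(x)*cos(x)
The later steps are derived from this incorrect expression, so the error originates in Step 2.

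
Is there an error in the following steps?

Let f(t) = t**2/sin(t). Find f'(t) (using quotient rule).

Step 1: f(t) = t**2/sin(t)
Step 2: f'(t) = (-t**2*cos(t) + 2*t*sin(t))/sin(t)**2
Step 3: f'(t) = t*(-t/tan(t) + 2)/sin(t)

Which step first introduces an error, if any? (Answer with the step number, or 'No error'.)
No error

All steps in this derivation are correct.
The final answer f'(t) = t*(-t/tan(t) + 2)/sin(t) is valid.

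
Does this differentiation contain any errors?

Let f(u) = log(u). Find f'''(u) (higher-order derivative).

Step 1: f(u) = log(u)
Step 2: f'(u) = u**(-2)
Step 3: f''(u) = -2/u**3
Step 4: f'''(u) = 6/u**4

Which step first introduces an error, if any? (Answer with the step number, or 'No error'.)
Step 2

Step 2 is incorrect due to a wrong exponent.
The step shows: u**(-2)
The correct value should be: 1/u

Explanation: The exponent -1 on u was incorrectly written as -2: the term 1/u was incorrectly written as u**(-2)
The later steps are derived from this incorrect expression, so the error originates in Step 2.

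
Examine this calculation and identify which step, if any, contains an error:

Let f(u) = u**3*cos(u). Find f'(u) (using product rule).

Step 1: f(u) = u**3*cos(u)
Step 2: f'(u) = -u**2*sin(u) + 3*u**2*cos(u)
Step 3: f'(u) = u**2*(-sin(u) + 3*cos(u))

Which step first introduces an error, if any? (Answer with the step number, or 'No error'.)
Step 2

Step 2 is incorrect due to a wrong exponent.
The step shows: -u**2*sin(u) + 3*u**2*cos(u)
The correct value should be: -u**3*sin(u) + 3*u**2*cos(u)

Explanation: The exponent 3 on u was incorrectly written as 2: the term -u**3*sin(u) was incorrectly written as -u**2*sin(u)
The later steps are derived from this incorrect expression, so the error originates in Step 2.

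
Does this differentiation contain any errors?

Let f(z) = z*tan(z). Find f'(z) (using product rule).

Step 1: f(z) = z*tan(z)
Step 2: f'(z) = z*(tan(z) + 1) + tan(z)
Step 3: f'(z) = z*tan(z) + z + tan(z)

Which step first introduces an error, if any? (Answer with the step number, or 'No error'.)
Step 2

Step 2 is incorrect due to a wrong exponent.
The step shows: z*(tan(z) + 1) + tan(z)
The correct value should be: z*(tan(z)**2 + 1) + tan(z)

Explanation: The exponent 2 on tan(z) was incorrectly written as 1: the term z*(tan(z)**2 + 1) was incorrectly written as z*(tan(z) + 1)
The later steps are derived from this incorrect expression, so the error originates in Step 2.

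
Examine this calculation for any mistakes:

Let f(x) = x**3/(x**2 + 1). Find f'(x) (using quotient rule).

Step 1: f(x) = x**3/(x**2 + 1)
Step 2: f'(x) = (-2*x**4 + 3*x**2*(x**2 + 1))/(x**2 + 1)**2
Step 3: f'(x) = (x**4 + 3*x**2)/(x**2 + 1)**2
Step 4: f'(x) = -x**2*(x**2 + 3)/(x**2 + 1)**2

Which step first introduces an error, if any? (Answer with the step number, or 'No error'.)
Step 4

Step 4 is incorrect due to a sign flip.
The step shows: -x**2*(x**2 + 3)/(x**2 + 1)**2
The correct value should be: x**2*(x**2 + 3)/(x**2 + 1)**2

Explanation: The sign of the whole expression was flipped: the term x**2*(x**2 + 3)/(x**2 + 1)**2 was incorrectly written as -x**2*(x**2 + 3)/(x**2 + 1)**2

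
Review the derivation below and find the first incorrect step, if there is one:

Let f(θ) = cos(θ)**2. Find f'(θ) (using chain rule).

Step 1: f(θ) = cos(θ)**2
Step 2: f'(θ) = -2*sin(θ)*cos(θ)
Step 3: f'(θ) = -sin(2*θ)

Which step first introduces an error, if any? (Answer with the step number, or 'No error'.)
No error

All steps in this derivation are correct.
The final answer f'(θ) = -sin(2*θ) is valid.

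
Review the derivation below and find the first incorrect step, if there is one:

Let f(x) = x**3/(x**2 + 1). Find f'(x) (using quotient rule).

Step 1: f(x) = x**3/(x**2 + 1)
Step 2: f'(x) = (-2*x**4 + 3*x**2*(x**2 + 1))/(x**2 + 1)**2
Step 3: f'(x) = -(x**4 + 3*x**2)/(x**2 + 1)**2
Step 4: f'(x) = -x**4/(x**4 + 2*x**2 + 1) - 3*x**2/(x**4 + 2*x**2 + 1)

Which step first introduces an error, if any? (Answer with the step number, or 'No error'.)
Step 3

Step 3 is incorrect due to a sign flip.
The step shows: -(x**4 + 3*x**2)/(x**2 + 1)**2
The correct value should be: (x**4 + 3*x**2)/(x**2 + 1)**2

Explanation: The sign of the whole expression was flipped: the term (x**4 + 3*x**2)/(x**2 + 1)**2 was incorrectly written as -(x**4 + 3*x**2)/(x**2 + 1)**2
The later steps are derived from this incorrect expression, so the error originates in Step 3.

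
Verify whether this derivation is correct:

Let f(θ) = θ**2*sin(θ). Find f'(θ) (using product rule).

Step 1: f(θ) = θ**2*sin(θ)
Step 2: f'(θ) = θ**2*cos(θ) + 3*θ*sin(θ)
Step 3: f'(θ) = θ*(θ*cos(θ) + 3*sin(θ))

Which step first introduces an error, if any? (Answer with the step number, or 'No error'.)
Step 2

Step 2 is incorrect due to a wrong coefficient.
The step shows: θ**2*cos(θ) + 3*θ*sin(θ)
The correct value should be: θ**2*cos(θ) + 2*θ*sin(θ)

Explanation: The coefficient 2 was incorrectly written as 3: the term 2*θ*sin(θ) was incorrectly written as 3*θ*sin(θ)
The later steps are derived from this incorrect expression, so the error originates in Step 2.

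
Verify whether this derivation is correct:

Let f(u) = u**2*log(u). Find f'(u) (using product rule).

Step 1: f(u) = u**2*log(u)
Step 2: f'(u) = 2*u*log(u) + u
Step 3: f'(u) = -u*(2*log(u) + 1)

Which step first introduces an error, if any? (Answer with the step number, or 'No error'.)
Step 3

Step 3 is incorrect due to a sign flip.
The step shows: -u*(2*log(u) + 1)
The correct value should be: u*(2*log(u) + 1)

Explanation: The sign of the whole expression was flipped: the term u*(2*log(u) + 1) was incorrectly written as -u*(2*log(u) + 1)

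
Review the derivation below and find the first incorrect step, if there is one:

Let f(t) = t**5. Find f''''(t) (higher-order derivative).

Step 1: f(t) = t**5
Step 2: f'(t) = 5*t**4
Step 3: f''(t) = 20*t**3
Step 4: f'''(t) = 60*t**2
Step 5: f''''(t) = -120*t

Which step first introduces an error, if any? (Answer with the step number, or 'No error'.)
Step 5

Step 5 is incorrect due to a sign flip.
The step shows: -120*t
The correct value should be: 120*t

Explanation: The sign of the whole expression was flipped: the term 120*t was incorrectly written as -120*t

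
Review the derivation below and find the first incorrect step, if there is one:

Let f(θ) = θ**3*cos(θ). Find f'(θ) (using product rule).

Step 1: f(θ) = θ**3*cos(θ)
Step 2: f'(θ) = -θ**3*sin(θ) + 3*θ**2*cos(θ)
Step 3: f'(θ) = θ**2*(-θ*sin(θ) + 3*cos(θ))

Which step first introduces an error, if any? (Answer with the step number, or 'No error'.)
No error

All steps in this derivation are correct.
The final answer f'(θ) = θ**2*(-θ*sin(θ) + 3*cos(θ)) is valid.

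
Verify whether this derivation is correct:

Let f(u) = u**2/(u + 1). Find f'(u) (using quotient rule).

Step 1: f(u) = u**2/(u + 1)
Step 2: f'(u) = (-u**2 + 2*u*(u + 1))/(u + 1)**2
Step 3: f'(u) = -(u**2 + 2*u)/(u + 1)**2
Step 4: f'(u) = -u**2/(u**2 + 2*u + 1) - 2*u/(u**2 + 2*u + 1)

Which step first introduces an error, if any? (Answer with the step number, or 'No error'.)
Step 3

Step 3 is incorrect due to a sign flip.
The step shows: -(u**2 + 2*u)/(u + 1)**2
The correct value should be: (u**2 + 2*u)/(u + 1)**2

Explanation: The sign of the whole expression was flipped: the term (u**2 + 2*u)/(u + 1)**2 was incorrectly written as -(u**2 + 2*u)/(u + 1)**2
The later steps are derived from this incorrect expression, so the error originates in Step 3.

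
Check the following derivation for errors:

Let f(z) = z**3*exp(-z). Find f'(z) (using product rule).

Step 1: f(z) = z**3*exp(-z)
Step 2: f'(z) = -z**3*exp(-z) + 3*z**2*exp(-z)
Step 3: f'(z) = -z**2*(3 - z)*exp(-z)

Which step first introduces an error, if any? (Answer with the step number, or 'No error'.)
Step 3

Step 3 is incorrect due to a sign flip.
The step shows: -z**2*(3 - z)*exp(-z)
The correct value should be: z**2*(3 - z)*exp(-z)

Explanation: The sign of the whole expression was flipped: the term z**2*(3 - z)*exp(-z) was incorrectly written as -z**2*(3 - z)*exp(-z)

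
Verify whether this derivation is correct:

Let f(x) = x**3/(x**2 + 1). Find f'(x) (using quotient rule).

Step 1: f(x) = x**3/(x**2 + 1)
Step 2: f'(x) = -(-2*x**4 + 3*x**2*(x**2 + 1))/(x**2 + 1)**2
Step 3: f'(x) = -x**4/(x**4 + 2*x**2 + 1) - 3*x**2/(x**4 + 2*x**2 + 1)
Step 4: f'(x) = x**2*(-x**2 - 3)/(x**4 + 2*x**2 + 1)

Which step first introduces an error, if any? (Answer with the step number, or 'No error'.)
Step 2

Step 2 is incorrect due to a sign flip.
The step shows: -(-2*x**4 + 3*x**2*(x**2 + 1))/(x**2 + 1)**2
The correct value should be: (-2*x**4 + 3*x**2*(x**2 + 1))/(x**2 + 1)**2

Explanation: The sign of the whole expression was flipped: the term (-2*x**4 + 3*x**2*(x**2 + 1))/(x**2 + 1)**2 was incorrectly written as -(-2*x**4 + 3*x**2*(x**2 + 1))/(x**2 + 1)**2
The later steps are derived from this incorrect expression, so the error originates in Step 2.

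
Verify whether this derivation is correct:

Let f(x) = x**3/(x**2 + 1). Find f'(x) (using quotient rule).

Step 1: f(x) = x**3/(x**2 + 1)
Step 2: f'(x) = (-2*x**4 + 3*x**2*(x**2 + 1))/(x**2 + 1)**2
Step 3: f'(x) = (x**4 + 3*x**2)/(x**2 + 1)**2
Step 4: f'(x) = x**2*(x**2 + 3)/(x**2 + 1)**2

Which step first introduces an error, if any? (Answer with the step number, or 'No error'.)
No error

All steps in this derivation are correct.
The final answer f'(x) = x**2*(x**2 + 3)/(x**2 + 1)**2 is valid.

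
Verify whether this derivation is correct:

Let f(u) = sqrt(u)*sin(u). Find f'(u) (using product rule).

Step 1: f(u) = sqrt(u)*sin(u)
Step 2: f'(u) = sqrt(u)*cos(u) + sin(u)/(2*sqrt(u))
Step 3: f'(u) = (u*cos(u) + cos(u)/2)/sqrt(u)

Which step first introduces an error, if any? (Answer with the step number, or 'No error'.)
Step 3

Step 3 is incorrect due to a wrong trig function.
The step shows: (u*cos(u) + cos(u)/2)/sqrt(u)
The correct value should be: (u*cos(u) + sin(u)/2)/sqrt(u)

Explanation: sin(u) was incorrectly written as cos(u): the term (u*cos(u) + sin(u)/2)/sqrt(u) was incorrectly written as (u*cos(u) + cos(u)/2)/sqrt(u)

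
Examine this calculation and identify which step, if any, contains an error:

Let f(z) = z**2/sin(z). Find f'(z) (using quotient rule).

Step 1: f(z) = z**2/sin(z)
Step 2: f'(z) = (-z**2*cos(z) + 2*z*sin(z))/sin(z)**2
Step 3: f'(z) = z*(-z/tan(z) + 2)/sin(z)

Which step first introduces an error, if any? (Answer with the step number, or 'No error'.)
No error

All steps in this derivation are correct.
The final answer f'(z) = z*(-z/tan(z) + 2)/sin(z) is valid.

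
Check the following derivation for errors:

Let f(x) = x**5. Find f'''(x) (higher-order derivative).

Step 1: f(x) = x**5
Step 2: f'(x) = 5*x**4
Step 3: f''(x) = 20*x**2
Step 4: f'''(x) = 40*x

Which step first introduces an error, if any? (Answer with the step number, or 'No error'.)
Step 3

Step 3 is incorrect due to a wrong exponent.
The step shows: 20*x**2
The correct value should be: 20*x**3

Explanation: The exponent 3 on x was incorrectly written as 2: the term 20*x**3 was incorrectly written as 20*x**2
The later steps are derived from this incorrect expression, so the error originates in Step 3.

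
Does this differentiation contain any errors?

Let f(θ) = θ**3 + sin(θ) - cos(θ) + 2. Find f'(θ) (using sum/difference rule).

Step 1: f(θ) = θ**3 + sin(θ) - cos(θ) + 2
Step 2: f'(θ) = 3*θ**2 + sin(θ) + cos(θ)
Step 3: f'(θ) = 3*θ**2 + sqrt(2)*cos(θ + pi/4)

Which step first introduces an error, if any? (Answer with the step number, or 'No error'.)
Step 3

Step 3 is incorrect due to a wrong trig function.
The step shows: 3*θ**2 + sqrt(2)*cos(θ + pi/4)
The correct value should be: 3*θ**2 + sqrt(2)*sin(θ + pi/4)

Explanation: sin(θ + pi/4) was incorrectly written as cos(θ + pi/4): the term sqrt(2)*sin(θ + pi/4) was incorrectly written as sqrt(2)*cos(θ + pi/4)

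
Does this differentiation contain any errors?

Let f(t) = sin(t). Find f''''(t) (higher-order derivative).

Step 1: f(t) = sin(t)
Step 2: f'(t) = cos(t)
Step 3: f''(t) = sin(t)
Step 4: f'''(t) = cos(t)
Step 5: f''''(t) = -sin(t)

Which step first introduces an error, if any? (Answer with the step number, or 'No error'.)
Step 3

Step 3 is incorrect due to a sign flip.
The step shows: sin(t)
The correct value should be: -sin(t)

Explanation: The sign of the whole expression was flipped: the term -sin(t) was incorrectly written as sin(t)
The later steps are derived from this incorrect expression, so the error originates in Step 3.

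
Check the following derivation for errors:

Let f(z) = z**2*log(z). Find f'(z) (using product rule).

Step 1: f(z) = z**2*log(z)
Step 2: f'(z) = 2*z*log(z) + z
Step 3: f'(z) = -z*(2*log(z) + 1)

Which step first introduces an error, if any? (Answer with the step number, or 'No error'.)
Step 3

Step 3 is incorrect due to a sign flip.
The step shows: -z*(2*log(z) + 1)
The correct value should be: z*(2*log(z) + 1)

Explanation: The sign of the whole expression was flipped: the term z*(2*log(z) + 1) was incorrectly written as -z*(2*log(z) + 1)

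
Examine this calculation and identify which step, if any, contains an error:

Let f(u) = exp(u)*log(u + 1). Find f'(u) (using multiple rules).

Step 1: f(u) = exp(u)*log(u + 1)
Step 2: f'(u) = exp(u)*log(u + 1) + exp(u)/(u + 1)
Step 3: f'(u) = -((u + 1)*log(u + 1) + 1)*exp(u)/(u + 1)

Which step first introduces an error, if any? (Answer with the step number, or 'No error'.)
Step 3

Step 3 is incorrect due to a sign flip.
The step shows: -((u + 1)*log(u + 1) + 1)*exp(u)/(u + 1)
The correct value should be: ((u + 1)*log(u + 1) + 1)*exp(u)/(u + 1)

Explanation: The sign of the whole expression was flipped: the term ((u + 1)*log(u + 1) + 1)*exp(u)/(u + 1) was incorrectly written as -((u + 1)*log(u + 1) + 1)*exp(u)/(u + 1)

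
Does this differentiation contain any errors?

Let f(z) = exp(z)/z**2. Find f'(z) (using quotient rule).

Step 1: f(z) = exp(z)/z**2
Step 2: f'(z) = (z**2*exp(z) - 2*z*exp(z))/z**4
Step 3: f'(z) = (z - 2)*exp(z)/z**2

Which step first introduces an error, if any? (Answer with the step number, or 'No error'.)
Step 3

Step 3 is incorrect due to a wrong exponent.
The step shows: (z - 2)*exp(z)/z**2
The correct value should be: (z - 2)*exp(z)/z**3

Explanation: The exponent -3 on z was incorrectly written as -2: the term (z - 2)*exp(z)/z**3 was incorrectly written as (z - 2)*exp(z)/z**2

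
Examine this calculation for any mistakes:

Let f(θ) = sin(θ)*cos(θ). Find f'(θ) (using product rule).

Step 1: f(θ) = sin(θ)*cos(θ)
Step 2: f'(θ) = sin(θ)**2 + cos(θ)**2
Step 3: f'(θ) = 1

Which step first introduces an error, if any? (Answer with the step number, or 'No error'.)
Step 2

Step 2 is incorrect due to a sign flip.
The step shows: sin(θ)**2 + cos(θ)**2
The correct value should be: -sin(θ)**2 + cos(θ)**2

Explanation: The sign of one term was flipped: the term -sin(θ)**2 was incorrectly written as sin(θ)**2
The later steps are derived from this incorrect expression, so the error originates in Step 2.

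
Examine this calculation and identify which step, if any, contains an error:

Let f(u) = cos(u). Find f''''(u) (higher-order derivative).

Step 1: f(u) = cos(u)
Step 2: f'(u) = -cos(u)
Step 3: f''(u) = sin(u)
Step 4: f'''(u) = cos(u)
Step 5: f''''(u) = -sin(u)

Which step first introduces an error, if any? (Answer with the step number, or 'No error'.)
Step 2

Step 2 is incorrect due to a wrong trig function.
The step shows: -cos(u)
The correct value should be: -sin(u)

Explanation: sin(u) was incorrectly written as cos(u): the term -sin(u) was incorrectly written as -cos(u)
The later steps are derived from this incorrect expression, so the error originates in Step 2.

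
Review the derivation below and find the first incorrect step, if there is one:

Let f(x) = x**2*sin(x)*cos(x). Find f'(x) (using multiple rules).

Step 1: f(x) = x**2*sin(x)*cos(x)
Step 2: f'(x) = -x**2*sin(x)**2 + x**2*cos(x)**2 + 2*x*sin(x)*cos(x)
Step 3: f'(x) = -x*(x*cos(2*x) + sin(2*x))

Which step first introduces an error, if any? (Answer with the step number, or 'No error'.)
Step 3

Step 3 is incorrect due to a sign flip.
The step shows: -x*(x*cos(2*x) + sin(2*x))
The correct value should be: x*(x*cos(2*x) + sin(2*x))

Explanation: The sign of the whole expression was flipped: the term x*(x*cos(2*x) + sin(2*x)) was incorrectly written as -x*(x*cos(2*x) + sin(2*x))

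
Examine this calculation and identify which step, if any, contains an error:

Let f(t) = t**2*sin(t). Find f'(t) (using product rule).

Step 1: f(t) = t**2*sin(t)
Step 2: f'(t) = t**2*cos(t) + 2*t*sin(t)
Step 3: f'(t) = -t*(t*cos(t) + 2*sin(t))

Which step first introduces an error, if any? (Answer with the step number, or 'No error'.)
Step 3

Step 3 is incorrect due to a sign flip.
The step shows: -t*(t*cos(t) + 2*sin(t))
The correct value should be: t*(t*cos(t) + 2*sin(t))

Explanation: The sign of the whole expression was flipped: the term t*(t*cos(t) + 2*sin(t)) was incorrectly written as -t*(t*cos(t) + 2*sin(t))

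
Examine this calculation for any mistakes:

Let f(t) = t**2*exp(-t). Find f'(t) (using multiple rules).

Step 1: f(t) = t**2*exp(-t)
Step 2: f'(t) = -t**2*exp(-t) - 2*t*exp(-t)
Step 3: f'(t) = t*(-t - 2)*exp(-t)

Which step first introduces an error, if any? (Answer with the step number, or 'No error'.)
Step 2

Step 2 is incorrect due to a sign flip.
The step shows: -t**2*exp(-t) - 2*t*exp(-t)
The correct value should be: -t**2*exp(-t) + 2*t*exp(-t)

Explanation: The sign of one term was flipped: the term 2*t*exp(-t) was incorrectly written as -2*t*exp(-t)
The later steps are derived from this incorrect expression, so the error originates in Step 2.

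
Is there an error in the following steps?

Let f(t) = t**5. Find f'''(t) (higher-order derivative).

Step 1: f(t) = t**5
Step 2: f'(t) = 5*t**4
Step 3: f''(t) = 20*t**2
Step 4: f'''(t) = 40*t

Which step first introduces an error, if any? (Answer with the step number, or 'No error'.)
Step 3

Step 3 is incorrect due to a wrong exponent.
The step shows: 20*t**2
The correct value should be: 20*t**3

Explanation: The exponent 3 on t was incorrectly written as 2: the term 20*t**3 was incorrectly written as 20*t**2
The later steps are derived from this incorrect expression, so the error originates in Step 3.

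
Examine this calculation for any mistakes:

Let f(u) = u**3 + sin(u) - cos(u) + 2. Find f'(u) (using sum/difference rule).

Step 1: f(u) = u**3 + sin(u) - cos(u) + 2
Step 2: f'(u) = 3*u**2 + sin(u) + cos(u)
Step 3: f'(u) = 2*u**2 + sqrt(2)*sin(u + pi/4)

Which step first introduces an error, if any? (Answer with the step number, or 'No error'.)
Step 3

Step 3 is incorrect due to a wrong coefficient.
The step shows: 2*u**2 + sqrt(2)*sin(u + pi/4)
The correct value should be: 3*u**2 + sqrt(2)*sin(u + pi/4)

Explanation: The coefficient 3 was incorrectly written as 2: the term 3*u**2 was incorrectly written as 2*u**2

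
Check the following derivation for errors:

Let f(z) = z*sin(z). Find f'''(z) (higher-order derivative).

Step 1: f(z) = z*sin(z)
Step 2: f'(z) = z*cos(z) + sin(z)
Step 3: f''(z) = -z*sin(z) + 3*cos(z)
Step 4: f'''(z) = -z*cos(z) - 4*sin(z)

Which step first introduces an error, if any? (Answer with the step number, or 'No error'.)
Step 3

Step 3 is incorrect due to a wrong coefficient.
The step shows: -z*sin(z) + 3*cos(z)
The correct value should be: -z*sin(z) + 2*cos(z)

Explanation: The coefficient 2 was incorrectly written as 3: the term 2*cos(z) was incorrectly written as 3*cos(z)
The later steps are derived from this incorrect expression, so the error originates in Step 3.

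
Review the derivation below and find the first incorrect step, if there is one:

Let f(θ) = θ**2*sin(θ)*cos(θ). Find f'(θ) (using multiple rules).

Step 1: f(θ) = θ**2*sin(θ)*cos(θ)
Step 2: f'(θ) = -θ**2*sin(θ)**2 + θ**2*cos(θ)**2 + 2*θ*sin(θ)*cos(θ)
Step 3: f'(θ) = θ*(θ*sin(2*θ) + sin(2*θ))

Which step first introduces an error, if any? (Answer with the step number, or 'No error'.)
Step 3

Step 3 is incorrect due to a wrong trig function.
The step shows: θ*(θ*sin(2*θ) + sin(2*θ))
The correct value should be: θ*(θ*cos(2*θ) + sin(2*θ))

Explanation: cos(2*θ) was incorrectly written as sin(2*θ): the term θ*(θ*cos(2*θ) + sin(2*θ)) was incorrectly written as θ*(θ*sin(2*θ) + sin(2*θ))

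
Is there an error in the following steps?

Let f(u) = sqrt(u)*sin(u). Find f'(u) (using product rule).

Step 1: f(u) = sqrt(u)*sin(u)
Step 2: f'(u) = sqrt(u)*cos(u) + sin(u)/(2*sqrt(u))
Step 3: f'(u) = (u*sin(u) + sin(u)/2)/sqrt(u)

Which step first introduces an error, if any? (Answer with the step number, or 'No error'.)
Step 3

Step 3 is incorrect due to a wrong trig function.
The step shows: (u*sin(u) + sin(u)/2)/sqrt(u)
The correct value should be: (u*cos(u) + sin(u)/2)/sqrt(u)

Explanation: cos(u) was incorrectly written as sin(u): the term (u*cos(u) + sin(u)/2)/sqrt(u) was incorrectly written as (u*sin(u) + sin(u)/2)/sqrt(u)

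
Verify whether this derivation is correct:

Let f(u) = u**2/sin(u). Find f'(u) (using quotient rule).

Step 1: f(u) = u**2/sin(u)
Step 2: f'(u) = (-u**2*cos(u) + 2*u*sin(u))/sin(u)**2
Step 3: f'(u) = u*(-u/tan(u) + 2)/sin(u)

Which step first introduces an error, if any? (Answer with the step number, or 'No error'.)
No error

All steps in this derivation are correct.
The final answer f'(u) = u*(-u/tan(u) + 2)/sin(u) is valid.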